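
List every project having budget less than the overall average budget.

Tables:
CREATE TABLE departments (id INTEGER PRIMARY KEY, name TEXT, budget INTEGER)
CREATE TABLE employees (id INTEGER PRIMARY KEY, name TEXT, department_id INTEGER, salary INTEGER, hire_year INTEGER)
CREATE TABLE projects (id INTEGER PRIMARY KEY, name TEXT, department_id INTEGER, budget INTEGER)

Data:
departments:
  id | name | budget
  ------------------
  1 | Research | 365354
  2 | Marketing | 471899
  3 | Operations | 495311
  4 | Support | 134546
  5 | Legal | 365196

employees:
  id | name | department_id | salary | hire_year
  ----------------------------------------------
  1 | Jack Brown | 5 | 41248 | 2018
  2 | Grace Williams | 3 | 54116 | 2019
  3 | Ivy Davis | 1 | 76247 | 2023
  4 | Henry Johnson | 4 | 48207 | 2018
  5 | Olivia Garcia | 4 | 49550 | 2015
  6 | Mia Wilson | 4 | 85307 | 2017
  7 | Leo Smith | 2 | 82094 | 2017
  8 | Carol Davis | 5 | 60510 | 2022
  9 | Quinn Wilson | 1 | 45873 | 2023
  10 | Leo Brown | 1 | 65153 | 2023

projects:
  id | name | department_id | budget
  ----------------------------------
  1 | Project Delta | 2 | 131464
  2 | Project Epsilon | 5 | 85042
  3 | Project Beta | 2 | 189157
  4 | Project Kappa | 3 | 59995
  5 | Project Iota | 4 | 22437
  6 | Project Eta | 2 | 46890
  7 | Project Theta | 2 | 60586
SELECT name, budget FROM projects WHERE budget < (SELECT AVG(budget) FROM projects)

Execution result:
name | budget
Project Epsilon | 85042
Project Kappa | 59995
Project Iota | 22437
Project Eta | 46890
Project Theta | 60586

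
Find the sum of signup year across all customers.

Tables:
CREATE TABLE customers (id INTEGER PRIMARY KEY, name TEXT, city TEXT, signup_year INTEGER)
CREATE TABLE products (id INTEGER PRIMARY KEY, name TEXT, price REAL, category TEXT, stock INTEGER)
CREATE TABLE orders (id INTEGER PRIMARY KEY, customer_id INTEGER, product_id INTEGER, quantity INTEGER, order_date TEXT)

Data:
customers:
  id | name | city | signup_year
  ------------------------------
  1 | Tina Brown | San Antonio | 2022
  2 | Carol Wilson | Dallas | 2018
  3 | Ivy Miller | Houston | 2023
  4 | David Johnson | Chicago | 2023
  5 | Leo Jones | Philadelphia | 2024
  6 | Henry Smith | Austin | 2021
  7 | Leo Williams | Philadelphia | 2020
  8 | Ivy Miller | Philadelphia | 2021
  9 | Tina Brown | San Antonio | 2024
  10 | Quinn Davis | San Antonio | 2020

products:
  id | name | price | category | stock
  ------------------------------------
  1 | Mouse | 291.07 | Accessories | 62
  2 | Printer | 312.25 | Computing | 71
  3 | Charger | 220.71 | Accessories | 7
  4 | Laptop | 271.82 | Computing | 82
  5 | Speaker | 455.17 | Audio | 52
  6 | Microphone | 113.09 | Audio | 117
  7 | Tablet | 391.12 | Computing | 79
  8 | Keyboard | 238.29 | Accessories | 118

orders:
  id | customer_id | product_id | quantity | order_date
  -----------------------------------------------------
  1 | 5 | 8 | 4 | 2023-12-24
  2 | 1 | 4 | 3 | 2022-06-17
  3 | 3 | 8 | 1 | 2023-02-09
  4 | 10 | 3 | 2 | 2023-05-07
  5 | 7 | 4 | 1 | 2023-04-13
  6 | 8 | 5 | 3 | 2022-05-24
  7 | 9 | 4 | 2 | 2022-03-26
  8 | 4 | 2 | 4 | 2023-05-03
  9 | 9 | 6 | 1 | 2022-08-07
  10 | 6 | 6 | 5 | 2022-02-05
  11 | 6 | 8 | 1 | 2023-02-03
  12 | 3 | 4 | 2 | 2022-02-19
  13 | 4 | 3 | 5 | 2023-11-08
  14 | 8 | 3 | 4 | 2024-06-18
SELECT SUM(signup_year) FROM customers

Execution result:
20216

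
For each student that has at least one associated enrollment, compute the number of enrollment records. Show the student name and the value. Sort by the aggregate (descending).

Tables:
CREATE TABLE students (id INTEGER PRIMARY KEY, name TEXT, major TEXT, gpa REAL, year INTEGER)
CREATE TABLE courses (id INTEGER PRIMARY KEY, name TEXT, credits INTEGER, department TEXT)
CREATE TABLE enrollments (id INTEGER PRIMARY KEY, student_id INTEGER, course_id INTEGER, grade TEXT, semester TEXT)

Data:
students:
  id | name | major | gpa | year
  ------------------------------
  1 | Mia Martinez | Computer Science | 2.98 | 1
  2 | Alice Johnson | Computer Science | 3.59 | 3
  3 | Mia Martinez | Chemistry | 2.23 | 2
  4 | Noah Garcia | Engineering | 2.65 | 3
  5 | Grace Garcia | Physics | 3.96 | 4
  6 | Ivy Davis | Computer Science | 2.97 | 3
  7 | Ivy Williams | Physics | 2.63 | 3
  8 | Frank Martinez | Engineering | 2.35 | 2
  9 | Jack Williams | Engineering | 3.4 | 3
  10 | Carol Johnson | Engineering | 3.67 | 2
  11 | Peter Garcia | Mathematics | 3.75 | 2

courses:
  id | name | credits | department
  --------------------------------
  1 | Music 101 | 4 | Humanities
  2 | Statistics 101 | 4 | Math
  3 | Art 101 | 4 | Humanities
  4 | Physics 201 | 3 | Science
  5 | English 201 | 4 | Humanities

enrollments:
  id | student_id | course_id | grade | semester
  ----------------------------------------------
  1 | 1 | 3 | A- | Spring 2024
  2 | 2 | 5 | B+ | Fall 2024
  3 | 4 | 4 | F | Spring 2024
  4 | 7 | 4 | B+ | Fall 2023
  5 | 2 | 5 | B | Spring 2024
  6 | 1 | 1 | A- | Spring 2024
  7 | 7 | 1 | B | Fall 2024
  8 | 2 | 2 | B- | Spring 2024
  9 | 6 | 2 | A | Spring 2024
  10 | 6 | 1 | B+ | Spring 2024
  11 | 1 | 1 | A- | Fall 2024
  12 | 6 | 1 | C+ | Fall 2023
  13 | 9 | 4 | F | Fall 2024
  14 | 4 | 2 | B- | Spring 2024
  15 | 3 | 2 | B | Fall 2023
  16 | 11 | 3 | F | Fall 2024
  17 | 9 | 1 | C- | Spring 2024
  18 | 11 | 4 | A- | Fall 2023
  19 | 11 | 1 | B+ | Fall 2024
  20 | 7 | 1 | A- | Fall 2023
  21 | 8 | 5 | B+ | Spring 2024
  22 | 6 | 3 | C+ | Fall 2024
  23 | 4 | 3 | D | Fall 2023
SELECT p.name, COUNT(*) AS n FROM enrollments c JOIN students p ON c.student_id = p.id GROUP BY p.id, p.name ORDER BY n DESC

Execution result:
name | n
Ivy Davis | 4
Mia Martinez | 3
Alice Johnson | 3
Noah Garcia | 3
Ivy Williams | 3
Peter Garcia | 3
Jack Williams | 2
Mia Martinez | 1
Frank Martinez | 1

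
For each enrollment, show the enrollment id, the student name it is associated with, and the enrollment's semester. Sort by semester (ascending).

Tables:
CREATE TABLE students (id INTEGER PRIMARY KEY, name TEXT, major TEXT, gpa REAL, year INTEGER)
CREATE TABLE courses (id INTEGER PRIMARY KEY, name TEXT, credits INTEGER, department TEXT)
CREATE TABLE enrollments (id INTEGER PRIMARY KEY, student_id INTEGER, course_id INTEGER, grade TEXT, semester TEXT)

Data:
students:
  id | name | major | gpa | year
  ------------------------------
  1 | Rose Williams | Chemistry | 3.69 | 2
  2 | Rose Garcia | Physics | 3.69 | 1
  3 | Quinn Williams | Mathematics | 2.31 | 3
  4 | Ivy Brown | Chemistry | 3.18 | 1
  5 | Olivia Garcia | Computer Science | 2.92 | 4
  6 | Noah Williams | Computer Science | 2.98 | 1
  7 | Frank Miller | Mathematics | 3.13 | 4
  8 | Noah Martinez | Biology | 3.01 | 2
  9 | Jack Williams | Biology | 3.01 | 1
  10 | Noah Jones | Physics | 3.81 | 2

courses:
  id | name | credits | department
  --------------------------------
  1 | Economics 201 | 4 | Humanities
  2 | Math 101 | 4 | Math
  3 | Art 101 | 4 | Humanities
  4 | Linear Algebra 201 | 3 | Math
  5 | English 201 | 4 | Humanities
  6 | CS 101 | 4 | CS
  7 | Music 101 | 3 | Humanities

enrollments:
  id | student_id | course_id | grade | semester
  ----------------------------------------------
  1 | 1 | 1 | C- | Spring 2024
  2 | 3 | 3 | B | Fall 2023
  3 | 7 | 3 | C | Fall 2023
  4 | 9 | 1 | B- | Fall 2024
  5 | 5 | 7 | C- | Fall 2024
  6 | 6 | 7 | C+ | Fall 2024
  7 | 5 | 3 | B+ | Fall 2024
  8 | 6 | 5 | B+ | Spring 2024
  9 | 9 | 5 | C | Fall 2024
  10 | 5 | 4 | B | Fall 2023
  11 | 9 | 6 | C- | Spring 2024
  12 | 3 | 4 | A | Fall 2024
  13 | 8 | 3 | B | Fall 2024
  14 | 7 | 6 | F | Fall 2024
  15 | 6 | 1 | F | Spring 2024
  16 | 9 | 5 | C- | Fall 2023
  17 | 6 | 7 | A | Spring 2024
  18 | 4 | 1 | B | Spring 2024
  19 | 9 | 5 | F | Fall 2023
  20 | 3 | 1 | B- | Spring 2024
SELECT c.id, p.name AS student, c.semester FROM enrollments c JOIN students p ON c.student_id = p.id ORDER BY c.semester ASC

Execution result:
id | student | semester
2 | Quinn Williams | Fall 2023
3 | Frank Miller | Fall 2023
10 | Olivia Garcia | Fall 2023
16 | Jack Williams | Fall 2023
19 | Jack Williams | Fall 2023
4 | Jack Williams | Fall 2024
5 | Olivia Garcia | Fall 2024
6 | Noah Williams | Fall 2024
7 | Olivia Garcia | Fall 2024
9 | Jack Williams | Fall 2024
12 | Quinn Williams | Fall 2024
13 | Noah Martinez | Fall 2024
14 | Frank Miller | Fall 2024
1 | Rose Williams | Spring 2024
8 | Noah Williams | Spring 2024
11 | Jack Williams | Spring 2024
15 | Noah Williams | Spring 2024
17 | Noah Williams | Spring 2024
18 | Ivy Brown | Spring 2024
20 | Quinn Williams | Spring 2024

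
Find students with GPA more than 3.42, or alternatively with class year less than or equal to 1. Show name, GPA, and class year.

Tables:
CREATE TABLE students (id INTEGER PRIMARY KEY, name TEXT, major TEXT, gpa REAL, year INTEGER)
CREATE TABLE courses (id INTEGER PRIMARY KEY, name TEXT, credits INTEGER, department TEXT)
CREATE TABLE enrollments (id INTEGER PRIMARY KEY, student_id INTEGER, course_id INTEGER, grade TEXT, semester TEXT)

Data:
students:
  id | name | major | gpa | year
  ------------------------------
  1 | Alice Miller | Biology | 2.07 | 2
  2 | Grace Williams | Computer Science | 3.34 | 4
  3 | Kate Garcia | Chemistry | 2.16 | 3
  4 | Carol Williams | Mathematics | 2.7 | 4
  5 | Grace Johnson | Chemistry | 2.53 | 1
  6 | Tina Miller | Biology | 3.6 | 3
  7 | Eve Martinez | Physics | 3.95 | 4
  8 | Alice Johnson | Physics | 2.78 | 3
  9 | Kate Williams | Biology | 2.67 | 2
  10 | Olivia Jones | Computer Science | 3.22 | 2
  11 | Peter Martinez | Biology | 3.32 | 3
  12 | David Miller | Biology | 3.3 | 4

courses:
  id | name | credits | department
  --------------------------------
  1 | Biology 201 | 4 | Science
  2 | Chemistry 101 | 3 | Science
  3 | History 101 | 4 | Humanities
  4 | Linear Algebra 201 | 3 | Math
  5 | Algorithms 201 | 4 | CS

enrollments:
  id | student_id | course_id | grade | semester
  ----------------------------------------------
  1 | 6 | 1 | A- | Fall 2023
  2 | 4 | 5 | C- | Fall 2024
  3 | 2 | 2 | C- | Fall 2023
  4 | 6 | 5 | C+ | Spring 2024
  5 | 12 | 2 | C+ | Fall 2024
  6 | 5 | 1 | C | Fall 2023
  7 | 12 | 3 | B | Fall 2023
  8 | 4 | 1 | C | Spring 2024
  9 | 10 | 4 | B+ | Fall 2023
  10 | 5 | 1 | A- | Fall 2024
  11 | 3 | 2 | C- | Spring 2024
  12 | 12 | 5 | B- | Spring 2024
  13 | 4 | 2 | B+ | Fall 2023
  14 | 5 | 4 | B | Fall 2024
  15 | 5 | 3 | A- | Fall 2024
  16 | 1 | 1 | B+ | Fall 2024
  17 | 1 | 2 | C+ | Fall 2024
SELECT name, gpa, year FROM students WHERE gpa > 3.42 OR year <= 1

Execution result:
name | gpa | year
Grace Johnson | 2.53 | 1
Tina Miller | 3.60 | 3
Eve Martinez | 3.95 | 4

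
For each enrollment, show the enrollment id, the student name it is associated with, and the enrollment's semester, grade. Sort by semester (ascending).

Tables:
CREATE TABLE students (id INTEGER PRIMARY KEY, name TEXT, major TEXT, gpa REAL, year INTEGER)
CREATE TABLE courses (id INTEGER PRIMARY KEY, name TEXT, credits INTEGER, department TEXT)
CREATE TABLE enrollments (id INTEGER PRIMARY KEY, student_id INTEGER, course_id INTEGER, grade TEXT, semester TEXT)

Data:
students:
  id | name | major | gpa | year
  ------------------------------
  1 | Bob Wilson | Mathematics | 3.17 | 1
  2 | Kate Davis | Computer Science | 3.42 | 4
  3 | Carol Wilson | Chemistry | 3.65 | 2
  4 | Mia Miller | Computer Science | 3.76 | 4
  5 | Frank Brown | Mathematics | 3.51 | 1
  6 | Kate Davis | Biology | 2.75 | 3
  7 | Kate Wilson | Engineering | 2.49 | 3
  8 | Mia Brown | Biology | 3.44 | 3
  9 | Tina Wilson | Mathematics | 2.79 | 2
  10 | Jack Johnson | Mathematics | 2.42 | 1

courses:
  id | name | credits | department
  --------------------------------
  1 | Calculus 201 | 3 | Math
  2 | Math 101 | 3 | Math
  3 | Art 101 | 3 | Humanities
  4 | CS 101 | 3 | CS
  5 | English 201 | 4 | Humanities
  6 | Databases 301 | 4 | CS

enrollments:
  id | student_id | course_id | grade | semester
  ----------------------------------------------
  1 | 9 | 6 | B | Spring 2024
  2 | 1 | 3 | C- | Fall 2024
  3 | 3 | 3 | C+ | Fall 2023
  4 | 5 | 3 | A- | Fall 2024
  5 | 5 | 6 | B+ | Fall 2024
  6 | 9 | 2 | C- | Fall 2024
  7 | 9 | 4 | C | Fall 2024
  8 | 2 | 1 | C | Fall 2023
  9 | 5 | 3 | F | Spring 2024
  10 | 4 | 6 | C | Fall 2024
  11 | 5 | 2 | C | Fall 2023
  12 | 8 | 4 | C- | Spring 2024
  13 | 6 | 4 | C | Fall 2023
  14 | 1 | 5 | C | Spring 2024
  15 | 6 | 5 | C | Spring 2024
SELECT c.id, p.name AS student, c.semester, c.grade FROM enrollments c JOIN students p ON c.student_id = p.id ORDER BY c.semester ASC

Execution result:
id | student | semester | grade
3 | Carol Wilson | Fall 2023 | C+
8 | Kate Davis | Fall 2023 | C
11 | Frank Brown | Fall 2023 | C
13 | Kate Davis | Fall 2023 | C
2 | Bob Wilson | Fall 2024 | C-
4 | Frank Brown | Fall 2024 | A-
5 | Frank Brown | Fall 2024 | B+
6 | Tina Wilson | Fall 2024 | C-
7 | Tina Wilson | Fall 2024 | C
10 | Mia Miller | Fall 2024 | C
1 | Tina Wilson | Spring 2024 | B
9 | Frank Brown | Spring 2024 | F
12 | Mia Brown | Spring 2024 | C-
14 | Bob Wilson | Spring 2024 | C
15 | Kate Davis | Spring 2024 | C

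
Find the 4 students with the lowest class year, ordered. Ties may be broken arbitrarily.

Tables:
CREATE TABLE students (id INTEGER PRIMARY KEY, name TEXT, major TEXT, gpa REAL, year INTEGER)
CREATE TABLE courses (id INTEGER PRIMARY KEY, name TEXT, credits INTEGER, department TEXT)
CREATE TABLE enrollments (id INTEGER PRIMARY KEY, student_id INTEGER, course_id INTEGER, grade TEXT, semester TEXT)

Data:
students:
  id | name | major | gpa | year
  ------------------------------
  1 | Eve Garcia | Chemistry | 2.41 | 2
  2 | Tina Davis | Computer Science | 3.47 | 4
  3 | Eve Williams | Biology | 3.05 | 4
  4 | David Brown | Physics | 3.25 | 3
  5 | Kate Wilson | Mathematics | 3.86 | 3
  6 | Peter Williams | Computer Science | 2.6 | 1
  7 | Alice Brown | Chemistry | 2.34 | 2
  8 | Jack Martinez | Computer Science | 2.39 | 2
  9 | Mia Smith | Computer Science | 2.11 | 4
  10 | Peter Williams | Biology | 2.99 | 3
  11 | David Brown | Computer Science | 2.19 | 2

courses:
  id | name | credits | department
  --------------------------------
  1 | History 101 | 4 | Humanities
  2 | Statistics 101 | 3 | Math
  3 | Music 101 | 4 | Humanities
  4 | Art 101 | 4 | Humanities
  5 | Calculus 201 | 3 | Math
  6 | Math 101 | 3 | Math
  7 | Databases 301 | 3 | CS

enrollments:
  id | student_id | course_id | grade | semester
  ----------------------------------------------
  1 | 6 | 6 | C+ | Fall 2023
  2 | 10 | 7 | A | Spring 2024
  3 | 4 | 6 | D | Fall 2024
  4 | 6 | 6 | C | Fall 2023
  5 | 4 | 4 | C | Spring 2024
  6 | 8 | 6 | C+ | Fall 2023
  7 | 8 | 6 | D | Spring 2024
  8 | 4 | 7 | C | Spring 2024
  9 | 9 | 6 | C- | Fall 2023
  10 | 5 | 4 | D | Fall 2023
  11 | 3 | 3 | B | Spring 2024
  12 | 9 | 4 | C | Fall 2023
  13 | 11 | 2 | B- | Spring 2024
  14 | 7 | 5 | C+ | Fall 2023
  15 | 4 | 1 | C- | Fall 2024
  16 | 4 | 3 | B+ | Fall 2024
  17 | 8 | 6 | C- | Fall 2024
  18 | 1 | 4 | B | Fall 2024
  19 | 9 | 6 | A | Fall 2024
SELECT name, year FROM students ORDER BY year ASC LIMIT 4

Execution result:
name | year
Peter Williams | 1
Eve Garcia | 2
Alice Brown | 2
Jack Martinez | 2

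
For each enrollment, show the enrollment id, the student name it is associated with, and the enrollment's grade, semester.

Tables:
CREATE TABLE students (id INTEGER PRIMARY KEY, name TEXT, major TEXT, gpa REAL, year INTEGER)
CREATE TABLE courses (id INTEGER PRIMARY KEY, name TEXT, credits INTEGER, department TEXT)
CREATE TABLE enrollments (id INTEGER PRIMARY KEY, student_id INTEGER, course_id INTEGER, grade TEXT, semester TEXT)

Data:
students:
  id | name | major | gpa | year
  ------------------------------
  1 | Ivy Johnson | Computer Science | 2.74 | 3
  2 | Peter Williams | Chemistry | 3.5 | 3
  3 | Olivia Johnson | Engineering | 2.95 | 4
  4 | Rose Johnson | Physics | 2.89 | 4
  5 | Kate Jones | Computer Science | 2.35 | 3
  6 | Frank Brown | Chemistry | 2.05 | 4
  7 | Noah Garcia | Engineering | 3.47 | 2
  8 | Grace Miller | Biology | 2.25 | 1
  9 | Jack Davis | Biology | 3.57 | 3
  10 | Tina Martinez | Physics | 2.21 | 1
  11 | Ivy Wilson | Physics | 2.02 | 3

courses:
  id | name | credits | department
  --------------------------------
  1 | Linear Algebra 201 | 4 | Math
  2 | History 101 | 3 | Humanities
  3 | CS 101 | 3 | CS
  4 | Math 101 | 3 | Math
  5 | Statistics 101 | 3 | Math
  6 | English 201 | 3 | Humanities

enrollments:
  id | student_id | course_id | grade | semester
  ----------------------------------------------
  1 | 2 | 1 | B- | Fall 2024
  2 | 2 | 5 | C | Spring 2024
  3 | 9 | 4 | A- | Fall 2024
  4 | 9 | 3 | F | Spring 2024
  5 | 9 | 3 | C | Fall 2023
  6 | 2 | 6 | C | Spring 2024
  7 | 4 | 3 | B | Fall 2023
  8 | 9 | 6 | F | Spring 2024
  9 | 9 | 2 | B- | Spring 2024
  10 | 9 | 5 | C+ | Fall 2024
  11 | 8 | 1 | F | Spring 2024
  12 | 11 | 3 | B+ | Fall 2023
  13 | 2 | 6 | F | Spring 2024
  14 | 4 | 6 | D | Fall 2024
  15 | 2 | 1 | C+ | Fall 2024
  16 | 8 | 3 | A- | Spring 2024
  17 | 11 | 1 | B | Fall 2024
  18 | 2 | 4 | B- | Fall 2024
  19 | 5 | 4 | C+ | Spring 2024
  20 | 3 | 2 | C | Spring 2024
SELECT c.id, p.name AS student, c.grade, c.semester FROM enrollments c JOIN students p ON c.student_id = p.id

Execution result:
id | student | grade | semester
1 | Peter Williams | B- | Fall 2024
2 | Peter Williams | C | Spring 2024
3 | Jack Davis | A- | Fall 2024
4 | Jack Davis | F | Spring 2024
5 | Jack Davis | C | Fall 2023
6 | Peter Williams | C | Spring 2024
7 | Rose Johnson | B | Fall 2023
8 | Jack Davis | F | Spring 2024
9 | Jack Davis | B- | Spring 2024
10 | Jack Davis | C+ | Fall 2024
11 | Grace Miller | F | Spring 2024
12 | Ivy Wilson | B+ | Fall 2023
13 | Peter Williams | F | Spring 2024
14 | Rose Johnson | D | Fall 2024
15 | Peter Williams | C+ | Fall 2024
16 | Grace Miller | A- | Spring 2024
17 | Ivy Wilson | B | Fall 2024
18 | Peter Williams | B- | Fall 2024
19 | Kate Jones | C+ | Spring 2024
20 | Olivia Johnson | C | Spring 2024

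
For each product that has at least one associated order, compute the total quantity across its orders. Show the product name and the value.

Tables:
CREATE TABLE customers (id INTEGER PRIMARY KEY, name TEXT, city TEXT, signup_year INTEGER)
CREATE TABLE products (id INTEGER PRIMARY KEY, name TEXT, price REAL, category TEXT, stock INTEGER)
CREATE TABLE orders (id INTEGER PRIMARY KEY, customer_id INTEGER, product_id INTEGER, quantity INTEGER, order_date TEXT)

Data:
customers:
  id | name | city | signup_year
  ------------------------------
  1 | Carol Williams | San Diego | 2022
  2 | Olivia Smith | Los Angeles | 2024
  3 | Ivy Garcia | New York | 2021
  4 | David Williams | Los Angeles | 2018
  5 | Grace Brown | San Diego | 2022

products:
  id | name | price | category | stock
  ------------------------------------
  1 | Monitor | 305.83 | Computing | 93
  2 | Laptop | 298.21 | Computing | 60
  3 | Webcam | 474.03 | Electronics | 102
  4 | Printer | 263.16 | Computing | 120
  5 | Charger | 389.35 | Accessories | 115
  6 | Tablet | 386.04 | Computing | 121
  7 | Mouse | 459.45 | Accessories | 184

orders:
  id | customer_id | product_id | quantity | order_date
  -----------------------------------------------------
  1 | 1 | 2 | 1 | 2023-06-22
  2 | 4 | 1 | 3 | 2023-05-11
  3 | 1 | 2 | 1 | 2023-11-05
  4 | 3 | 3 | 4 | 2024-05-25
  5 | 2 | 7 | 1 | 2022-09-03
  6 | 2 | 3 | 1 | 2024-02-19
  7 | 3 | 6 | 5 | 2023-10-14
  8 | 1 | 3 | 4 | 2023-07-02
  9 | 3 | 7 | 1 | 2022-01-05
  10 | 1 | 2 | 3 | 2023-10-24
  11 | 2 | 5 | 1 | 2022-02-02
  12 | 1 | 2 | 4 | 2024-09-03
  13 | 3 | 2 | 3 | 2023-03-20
SELECT p.name, SUM(c.quantity) AS sum_quantity FROM orders c JOIN products p ON c.product_id = p.id GROUP BY p.id, p.name

Execution result:
name | sum_quantity
Monitor | 3
Laptop | 12
Webcam | 9
Charger | 1
Tablet | 5
Mouse | 2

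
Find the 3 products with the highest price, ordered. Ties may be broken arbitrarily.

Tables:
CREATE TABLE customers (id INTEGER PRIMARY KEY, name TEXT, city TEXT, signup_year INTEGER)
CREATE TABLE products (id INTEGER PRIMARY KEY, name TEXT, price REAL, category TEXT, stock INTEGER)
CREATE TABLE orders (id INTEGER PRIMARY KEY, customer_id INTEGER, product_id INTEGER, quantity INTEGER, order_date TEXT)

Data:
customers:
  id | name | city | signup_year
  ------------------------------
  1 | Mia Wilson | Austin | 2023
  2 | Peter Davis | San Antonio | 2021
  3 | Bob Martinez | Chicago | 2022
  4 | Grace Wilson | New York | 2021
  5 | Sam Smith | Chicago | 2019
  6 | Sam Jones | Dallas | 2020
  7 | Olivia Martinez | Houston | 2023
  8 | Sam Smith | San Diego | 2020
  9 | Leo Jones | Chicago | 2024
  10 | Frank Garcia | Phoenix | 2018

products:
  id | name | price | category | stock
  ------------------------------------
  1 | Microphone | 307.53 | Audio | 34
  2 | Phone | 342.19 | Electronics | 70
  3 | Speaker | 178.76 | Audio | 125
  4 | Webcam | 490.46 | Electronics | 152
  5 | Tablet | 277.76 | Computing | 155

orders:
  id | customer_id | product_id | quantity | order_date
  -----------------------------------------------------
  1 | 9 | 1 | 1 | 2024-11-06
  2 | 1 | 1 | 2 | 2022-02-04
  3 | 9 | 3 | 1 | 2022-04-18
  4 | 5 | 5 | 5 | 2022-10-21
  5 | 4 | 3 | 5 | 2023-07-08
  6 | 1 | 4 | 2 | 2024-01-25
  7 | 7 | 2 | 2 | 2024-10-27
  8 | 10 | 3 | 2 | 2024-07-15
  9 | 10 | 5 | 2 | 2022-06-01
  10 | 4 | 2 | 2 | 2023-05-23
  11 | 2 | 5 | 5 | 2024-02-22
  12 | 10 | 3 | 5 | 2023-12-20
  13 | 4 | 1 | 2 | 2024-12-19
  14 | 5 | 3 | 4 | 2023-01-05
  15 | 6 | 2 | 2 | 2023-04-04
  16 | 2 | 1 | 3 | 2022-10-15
SELECT name, price FROM products ORDER BY price DESC LIMIT 3

Execution result:
name | price
Webcam | 490.46
Phone | 342.19
Microphone | 307.53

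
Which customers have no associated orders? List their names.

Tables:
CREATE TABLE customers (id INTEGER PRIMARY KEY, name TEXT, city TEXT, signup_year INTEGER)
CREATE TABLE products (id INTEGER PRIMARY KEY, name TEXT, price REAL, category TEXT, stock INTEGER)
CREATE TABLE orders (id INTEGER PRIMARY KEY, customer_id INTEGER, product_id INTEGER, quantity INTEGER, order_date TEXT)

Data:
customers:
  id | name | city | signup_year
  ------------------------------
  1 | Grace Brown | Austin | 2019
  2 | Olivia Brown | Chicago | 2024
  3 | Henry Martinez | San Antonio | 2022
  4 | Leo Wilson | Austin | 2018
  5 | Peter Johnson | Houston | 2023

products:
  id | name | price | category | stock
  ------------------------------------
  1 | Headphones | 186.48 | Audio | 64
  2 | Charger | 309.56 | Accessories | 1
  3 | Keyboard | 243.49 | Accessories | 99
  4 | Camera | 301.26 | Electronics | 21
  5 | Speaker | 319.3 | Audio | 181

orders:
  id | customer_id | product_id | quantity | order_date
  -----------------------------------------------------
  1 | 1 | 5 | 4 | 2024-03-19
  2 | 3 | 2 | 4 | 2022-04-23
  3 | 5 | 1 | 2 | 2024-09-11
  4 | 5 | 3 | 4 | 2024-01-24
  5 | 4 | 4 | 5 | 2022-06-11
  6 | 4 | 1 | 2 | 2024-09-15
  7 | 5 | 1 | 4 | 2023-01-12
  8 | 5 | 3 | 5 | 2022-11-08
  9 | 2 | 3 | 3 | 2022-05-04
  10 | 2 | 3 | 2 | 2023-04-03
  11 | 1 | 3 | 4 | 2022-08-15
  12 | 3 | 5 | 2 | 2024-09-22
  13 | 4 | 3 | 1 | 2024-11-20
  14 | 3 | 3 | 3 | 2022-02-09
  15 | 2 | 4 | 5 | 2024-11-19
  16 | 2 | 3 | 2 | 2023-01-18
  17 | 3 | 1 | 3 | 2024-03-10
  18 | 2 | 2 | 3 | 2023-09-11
SELECT p.name FROM customers p LEFT JOIN orders c ON c.customer_id = p.id WHERE c.id IS NULL

Execution result:
(no rows)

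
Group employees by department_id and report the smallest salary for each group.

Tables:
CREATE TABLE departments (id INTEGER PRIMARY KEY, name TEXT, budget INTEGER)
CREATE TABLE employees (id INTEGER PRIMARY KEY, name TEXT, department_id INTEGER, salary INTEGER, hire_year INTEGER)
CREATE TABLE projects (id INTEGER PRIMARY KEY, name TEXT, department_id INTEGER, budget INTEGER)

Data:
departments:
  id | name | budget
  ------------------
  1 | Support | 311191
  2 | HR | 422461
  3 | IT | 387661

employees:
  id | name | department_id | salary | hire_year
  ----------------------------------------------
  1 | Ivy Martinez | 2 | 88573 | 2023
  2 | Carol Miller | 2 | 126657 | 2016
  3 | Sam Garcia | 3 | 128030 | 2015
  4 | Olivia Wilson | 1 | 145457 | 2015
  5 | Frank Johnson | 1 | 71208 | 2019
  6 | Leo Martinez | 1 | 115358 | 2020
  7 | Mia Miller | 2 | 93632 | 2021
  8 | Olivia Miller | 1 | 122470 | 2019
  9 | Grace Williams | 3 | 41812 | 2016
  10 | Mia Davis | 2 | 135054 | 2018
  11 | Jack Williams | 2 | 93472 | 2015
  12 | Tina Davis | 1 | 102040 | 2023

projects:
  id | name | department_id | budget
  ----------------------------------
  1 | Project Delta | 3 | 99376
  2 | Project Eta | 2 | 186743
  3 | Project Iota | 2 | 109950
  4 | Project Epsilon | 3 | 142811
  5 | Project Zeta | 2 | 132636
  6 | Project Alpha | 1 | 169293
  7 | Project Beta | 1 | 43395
SELECT department_id, MIN(salary) AS min_salary FROM employees GROUP BY department_id

Execution result:
department_id | min_salary
1 | 71208
2 | 88573
3 | 41812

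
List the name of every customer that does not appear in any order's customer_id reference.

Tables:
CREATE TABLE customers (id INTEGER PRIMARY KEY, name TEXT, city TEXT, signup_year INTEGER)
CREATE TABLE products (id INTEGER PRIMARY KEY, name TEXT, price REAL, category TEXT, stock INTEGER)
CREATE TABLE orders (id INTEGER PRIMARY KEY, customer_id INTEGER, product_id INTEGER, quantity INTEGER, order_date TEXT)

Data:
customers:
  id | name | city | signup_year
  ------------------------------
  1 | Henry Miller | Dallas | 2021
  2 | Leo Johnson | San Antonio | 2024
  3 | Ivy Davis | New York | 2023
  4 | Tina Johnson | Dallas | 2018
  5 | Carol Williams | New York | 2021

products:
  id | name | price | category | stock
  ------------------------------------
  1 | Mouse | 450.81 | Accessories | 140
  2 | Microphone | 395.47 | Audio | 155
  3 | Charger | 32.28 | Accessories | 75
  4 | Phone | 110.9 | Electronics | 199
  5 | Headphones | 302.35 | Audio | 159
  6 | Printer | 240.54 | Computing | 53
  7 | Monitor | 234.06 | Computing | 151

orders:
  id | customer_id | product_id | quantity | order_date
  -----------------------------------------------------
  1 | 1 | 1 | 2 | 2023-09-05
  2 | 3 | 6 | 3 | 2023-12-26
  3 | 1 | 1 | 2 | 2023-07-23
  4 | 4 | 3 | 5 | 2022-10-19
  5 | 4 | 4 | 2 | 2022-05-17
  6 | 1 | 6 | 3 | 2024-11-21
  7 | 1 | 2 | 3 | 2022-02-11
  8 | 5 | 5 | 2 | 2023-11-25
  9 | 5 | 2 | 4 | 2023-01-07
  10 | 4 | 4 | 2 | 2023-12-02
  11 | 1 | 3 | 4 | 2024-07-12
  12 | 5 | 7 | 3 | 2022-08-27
SELECT p.name FROM customers p LEFT JOIN orders c ON c.customer_id = p.id WHERE c.id IS NULL

Execution result:
Leo Johnson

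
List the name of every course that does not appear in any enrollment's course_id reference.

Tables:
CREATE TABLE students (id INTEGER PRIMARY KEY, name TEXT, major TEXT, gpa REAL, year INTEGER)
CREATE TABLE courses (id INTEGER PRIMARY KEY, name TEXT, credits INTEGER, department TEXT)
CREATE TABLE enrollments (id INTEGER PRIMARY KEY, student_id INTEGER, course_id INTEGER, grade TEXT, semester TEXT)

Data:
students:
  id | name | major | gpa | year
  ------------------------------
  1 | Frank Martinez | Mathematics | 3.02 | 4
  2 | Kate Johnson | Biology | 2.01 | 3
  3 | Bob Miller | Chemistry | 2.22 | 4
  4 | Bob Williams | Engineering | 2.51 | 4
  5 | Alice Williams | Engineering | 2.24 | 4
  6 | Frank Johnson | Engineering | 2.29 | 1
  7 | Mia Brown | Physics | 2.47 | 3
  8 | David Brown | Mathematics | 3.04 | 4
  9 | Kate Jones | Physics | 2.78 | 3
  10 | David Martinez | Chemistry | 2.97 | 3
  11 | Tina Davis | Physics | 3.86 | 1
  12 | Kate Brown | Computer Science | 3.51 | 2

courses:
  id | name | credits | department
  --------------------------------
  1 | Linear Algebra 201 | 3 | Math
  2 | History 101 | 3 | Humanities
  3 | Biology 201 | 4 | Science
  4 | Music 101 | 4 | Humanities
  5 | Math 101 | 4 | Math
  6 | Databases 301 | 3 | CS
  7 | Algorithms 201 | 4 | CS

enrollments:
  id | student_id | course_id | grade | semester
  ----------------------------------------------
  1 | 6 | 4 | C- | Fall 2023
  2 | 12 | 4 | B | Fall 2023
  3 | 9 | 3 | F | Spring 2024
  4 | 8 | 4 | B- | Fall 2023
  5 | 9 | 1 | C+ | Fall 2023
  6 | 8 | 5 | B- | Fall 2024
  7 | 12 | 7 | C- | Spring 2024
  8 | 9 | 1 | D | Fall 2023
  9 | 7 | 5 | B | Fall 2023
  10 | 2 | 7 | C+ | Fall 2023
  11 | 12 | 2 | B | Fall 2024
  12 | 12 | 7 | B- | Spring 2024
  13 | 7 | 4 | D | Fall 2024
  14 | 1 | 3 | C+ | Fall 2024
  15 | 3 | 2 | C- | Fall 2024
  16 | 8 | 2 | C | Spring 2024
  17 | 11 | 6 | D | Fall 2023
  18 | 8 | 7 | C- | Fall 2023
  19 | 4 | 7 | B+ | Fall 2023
SELECT p.name FROM courses p LEFT JOIN enrollments c ON c.course_id = p.id WHERE c.id IS NULL

Execution result:
(no rows)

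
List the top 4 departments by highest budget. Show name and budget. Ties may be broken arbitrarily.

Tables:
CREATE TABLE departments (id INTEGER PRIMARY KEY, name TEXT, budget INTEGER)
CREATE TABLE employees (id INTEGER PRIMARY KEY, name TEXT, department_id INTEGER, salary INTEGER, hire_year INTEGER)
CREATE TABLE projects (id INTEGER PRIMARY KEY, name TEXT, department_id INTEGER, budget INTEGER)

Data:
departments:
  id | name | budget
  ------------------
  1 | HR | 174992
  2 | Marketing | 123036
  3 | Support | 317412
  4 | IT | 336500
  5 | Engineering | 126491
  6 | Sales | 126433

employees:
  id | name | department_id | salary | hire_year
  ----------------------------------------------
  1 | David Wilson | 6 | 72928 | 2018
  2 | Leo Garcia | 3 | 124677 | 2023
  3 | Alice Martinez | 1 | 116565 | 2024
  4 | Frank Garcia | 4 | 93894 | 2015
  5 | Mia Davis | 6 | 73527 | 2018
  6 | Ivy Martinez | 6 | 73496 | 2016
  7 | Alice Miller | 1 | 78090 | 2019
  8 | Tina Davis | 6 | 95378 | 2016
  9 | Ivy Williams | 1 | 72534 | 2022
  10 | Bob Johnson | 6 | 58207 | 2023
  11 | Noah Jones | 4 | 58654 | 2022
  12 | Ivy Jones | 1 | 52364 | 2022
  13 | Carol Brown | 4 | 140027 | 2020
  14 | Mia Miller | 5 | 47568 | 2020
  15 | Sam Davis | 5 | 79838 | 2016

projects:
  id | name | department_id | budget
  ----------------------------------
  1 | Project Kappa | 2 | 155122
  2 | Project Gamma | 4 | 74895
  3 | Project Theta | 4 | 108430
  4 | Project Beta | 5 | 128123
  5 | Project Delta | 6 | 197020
SELECT name, budget FROM departments ORDER BY budget DESC LIMIT 4

Execution result:
name | budget
IT | 336500
Support | 317412
HR | 174992
Engineering | 126491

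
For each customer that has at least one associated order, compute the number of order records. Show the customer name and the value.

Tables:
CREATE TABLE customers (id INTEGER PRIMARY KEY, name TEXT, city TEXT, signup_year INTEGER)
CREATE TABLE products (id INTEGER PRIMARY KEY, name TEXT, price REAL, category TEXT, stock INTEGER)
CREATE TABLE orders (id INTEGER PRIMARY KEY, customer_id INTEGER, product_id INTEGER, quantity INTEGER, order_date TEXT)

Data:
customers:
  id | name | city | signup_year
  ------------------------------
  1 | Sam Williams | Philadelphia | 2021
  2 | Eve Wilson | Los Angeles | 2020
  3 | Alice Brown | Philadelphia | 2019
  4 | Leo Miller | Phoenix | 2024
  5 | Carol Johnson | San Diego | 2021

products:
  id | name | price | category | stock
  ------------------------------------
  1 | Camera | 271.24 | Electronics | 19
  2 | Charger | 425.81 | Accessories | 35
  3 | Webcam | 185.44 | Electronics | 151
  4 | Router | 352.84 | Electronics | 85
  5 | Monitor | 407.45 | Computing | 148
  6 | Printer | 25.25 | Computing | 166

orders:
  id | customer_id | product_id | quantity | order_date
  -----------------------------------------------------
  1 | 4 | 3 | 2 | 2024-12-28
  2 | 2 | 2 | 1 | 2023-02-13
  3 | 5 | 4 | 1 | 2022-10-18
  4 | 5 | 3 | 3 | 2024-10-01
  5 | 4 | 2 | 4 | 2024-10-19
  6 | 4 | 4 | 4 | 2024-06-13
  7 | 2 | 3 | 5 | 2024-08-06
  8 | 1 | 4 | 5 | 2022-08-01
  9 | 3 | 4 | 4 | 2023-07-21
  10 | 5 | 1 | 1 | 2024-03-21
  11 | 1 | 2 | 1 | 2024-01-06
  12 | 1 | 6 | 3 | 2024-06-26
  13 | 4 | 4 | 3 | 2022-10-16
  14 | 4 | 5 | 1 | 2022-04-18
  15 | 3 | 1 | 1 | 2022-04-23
SELECT p.name, COUNT(*) AS n FROM orders c JOIN customers p ON c.customer_id = p.id GROUP BY p.id, p.name

Execution result:
name | n
Sam Williams | 3
Eve Wilson | 2
Alice Brown | 2
Leo Miller | 5
Carol Johnson | 3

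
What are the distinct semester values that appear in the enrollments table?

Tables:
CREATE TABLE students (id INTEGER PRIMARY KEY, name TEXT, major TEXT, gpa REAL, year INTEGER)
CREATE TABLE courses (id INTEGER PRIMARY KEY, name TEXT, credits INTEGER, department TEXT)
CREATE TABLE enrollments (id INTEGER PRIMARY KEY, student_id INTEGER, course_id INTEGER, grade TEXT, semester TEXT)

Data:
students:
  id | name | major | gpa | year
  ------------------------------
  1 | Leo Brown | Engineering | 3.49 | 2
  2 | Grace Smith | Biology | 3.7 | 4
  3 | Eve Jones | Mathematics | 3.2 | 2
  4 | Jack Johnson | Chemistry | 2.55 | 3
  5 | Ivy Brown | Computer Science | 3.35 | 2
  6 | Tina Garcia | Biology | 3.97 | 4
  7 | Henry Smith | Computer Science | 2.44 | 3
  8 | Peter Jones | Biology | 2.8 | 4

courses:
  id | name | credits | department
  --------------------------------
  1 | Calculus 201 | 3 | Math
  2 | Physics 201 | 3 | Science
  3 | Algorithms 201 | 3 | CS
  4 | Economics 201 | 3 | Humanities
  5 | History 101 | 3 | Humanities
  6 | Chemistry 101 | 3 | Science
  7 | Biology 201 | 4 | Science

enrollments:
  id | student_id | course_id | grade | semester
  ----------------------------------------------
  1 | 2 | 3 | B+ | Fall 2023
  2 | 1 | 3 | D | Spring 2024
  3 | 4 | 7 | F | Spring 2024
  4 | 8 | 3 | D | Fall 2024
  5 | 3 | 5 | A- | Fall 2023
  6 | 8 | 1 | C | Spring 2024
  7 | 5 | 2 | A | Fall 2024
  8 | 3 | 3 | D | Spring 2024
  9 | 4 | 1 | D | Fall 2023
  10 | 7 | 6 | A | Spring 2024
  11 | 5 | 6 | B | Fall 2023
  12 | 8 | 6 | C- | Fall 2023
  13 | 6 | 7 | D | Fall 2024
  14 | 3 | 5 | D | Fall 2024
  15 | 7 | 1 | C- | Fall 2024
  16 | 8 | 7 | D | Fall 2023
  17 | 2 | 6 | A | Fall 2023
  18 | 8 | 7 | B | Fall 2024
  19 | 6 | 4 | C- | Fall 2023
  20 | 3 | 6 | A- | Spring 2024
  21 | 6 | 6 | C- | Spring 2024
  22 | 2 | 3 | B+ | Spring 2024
SELECT DISTINCT semester FROM enrollments

Execution result:
semester
Fall 2023
Spring 2024
Fall 2024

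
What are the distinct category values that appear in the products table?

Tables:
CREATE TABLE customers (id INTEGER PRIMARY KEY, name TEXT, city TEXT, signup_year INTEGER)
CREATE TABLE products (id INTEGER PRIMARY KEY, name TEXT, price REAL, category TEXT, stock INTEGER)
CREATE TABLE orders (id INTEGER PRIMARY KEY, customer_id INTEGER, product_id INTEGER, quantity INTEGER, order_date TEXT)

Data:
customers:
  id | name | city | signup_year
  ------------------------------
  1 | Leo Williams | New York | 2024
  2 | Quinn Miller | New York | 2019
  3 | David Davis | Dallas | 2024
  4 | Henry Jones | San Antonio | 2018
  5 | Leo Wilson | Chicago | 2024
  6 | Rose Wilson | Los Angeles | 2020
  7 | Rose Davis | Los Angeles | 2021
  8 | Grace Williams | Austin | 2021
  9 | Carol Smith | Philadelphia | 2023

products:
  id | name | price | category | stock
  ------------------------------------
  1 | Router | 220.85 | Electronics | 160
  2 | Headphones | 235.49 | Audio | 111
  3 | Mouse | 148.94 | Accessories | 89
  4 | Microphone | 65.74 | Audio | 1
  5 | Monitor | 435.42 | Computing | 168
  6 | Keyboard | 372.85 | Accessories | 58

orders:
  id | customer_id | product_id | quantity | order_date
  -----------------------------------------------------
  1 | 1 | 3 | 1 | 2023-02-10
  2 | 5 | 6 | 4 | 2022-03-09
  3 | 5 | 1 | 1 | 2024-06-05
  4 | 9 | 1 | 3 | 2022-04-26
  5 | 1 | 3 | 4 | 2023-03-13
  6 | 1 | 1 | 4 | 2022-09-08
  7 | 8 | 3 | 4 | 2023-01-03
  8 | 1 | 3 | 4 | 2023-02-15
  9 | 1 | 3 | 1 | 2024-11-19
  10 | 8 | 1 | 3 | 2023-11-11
SELECT DISTINCT category FROM products

Execution result:
category
Electronics
Audio
Accessories
Computing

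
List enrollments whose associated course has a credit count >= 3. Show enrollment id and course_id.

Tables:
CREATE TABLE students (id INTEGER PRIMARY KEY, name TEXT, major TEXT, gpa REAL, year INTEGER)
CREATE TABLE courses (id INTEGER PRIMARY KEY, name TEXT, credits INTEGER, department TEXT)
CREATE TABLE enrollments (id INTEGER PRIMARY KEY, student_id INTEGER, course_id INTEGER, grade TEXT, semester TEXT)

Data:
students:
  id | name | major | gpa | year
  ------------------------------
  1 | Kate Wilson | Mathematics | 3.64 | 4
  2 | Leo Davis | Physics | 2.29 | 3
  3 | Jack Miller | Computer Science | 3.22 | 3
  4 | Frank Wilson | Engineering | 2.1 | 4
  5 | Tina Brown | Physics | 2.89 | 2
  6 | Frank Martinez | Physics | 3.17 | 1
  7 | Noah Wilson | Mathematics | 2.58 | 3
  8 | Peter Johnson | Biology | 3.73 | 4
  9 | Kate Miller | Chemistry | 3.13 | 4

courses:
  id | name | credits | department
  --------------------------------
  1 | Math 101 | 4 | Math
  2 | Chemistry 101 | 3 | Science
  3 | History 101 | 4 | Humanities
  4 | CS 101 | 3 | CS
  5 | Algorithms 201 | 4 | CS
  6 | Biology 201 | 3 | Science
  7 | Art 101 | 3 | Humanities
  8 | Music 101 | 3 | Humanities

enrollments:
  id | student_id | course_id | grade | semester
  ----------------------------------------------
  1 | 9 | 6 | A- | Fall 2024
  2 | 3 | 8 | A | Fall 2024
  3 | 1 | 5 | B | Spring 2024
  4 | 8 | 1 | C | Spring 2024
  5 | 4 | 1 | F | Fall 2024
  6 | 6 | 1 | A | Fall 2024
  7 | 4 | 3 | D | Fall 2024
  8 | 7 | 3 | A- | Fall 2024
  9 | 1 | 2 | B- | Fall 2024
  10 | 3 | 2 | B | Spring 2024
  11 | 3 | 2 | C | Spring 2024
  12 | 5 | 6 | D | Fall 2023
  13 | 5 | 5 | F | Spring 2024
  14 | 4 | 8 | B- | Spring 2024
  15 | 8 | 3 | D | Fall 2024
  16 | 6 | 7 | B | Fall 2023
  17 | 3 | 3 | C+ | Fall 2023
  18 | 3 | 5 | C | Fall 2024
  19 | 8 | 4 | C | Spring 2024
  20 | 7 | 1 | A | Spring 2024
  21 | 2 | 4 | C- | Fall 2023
SELECT id, course_id FROM enrollments WHERE course_id IN (SELECT id FROM courses WHERE credits >= 3)

Execution result:
id | course_id
1 | 6
2 | 8
3 | 5
4 | 1
5 | 1
6 | 1
7 | 3
8 | 3
9 | 2
10 | 2
11 | 2
12 | 6
13 | 5
14 | 8
15 | 3
16 | 7
17 | 3
18 | 5
19 | 4
20 | 1
21 | 4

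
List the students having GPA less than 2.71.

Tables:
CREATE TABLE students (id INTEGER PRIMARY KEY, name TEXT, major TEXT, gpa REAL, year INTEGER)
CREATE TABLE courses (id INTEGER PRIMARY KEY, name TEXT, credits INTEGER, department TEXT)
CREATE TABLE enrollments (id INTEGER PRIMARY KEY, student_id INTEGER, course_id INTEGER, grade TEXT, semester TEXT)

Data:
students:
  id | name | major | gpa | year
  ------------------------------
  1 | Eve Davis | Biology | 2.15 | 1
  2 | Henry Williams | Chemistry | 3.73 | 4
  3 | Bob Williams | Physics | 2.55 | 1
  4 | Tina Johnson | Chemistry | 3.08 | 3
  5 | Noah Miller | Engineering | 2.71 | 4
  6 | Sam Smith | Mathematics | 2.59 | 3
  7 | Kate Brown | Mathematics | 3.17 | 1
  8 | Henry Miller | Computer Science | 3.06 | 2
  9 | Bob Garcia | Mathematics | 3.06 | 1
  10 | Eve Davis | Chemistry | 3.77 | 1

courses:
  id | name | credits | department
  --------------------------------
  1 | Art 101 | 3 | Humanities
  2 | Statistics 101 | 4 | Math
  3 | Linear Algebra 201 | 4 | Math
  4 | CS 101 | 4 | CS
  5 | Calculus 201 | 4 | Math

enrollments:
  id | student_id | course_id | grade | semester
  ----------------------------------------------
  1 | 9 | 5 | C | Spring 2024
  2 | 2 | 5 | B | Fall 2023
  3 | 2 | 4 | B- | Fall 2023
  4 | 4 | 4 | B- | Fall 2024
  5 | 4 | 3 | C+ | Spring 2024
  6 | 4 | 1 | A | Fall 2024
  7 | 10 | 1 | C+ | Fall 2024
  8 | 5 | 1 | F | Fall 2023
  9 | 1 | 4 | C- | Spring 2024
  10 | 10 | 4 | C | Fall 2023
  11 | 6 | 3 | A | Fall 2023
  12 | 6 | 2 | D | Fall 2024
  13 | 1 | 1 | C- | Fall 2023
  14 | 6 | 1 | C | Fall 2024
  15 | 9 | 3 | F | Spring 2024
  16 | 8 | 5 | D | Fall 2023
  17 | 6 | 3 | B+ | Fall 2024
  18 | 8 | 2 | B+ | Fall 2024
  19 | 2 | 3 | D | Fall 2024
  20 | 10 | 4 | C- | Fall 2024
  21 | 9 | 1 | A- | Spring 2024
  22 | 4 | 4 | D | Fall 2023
SELECT name, gpa FROM students WHERE gpa < 2.71

Execution result:
name | gpa
Eve Davis | 2.15
Bob Williams | 2.55
Sam Smith | 2.59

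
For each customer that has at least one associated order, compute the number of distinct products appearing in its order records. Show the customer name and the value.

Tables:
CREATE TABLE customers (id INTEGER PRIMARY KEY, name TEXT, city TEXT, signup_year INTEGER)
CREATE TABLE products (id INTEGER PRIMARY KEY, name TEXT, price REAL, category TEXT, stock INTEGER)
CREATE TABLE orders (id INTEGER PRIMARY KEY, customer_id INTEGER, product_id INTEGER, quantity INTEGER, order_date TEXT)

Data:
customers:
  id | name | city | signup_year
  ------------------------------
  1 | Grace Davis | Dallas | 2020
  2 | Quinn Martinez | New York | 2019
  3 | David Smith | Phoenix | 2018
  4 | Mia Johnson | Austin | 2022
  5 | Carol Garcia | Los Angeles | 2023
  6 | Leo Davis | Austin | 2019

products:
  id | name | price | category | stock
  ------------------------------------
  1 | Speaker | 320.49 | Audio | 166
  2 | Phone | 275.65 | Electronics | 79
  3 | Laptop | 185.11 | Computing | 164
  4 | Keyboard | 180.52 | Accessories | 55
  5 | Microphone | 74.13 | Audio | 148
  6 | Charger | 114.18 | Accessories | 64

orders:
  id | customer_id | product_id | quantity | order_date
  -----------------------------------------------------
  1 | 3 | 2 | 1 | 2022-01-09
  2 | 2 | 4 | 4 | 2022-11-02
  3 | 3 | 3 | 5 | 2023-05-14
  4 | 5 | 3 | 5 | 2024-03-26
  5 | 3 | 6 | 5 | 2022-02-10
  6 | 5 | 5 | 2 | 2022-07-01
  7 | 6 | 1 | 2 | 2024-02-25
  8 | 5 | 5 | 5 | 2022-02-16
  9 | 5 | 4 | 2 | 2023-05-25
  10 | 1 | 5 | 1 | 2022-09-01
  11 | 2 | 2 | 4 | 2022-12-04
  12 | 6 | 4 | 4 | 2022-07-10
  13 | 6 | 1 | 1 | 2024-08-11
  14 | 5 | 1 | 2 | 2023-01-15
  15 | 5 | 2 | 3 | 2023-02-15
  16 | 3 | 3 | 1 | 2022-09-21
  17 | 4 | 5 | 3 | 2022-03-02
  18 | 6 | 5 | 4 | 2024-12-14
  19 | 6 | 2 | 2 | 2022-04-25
SELECT p.name, COUNT(DISTINCT c.product_id) AS distinct_product_count FROM orders c JOIN customers p ON c.customer_id = p.id GROUP BY p.id, p.name

Execution result:
name | distinct_product_count
Grace Davis | 1
Quinn Martinez | 2
David Smith | 3
Mia Johnson | 1
Carol Garcia | 5
Leo Davis | 4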